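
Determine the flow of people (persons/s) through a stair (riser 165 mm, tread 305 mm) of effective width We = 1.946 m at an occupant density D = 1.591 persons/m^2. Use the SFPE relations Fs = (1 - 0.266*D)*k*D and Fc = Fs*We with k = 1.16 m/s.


1 - 0.266*D = 1 - 0.266*1.591 = 0.57679
Fs = 0.57679 * 1.16 * 1.591 = 1.0645 persons/(s*m)
Fc = 1.0645 * 1.946 = 2.0715 persons/s

2.0715 persons/s


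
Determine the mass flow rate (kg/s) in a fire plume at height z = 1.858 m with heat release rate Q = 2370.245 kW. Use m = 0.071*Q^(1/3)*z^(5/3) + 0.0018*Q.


Q^(1/3) = 13.333
z^(5/3) = 2.8081
First term = 0.071 * 13.333 * 2.8081 = 2.6583
Second term = 0.0018 * 2370.245 = 4.2664
m = 6.9247 kg/s

6.9247 kg/s


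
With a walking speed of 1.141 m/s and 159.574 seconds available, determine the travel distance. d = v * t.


d = 1.141 * 159.574 = 182.07 m

182.07 m


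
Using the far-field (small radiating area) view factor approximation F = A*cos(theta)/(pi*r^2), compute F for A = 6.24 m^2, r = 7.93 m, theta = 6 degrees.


cos(6 deg) = 0.99452
pi*r^2 = 197.56
F = 6.24 * 0.99452 / 197.56 = 0.031413

0.031413


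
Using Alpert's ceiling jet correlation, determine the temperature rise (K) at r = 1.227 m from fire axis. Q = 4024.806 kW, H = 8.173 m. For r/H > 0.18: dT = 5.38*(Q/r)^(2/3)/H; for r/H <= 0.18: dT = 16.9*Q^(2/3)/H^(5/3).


r/H = 1.227 / 8.173 = 0.15013
r/H <= 0.18, so dT = 16.9*Q^(2/3)/H^(5/3)
Q^(2/3) = 253.02
H^(5/3) = 33.162
dT = 16.9 * 253.02 / 33.162 = 128.95 K

128.95 K


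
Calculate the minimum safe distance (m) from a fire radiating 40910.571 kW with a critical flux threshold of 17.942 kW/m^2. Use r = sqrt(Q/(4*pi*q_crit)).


4*pi*q_crit = 225.47
Q/(4*pi*q_crit) = 181.45
r = sqrt(181.45) = 13.470 m

13.470 m


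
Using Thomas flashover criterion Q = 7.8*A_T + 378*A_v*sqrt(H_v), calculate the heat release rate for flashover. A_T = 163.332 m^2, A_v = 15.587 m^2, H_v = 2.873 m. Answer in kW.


7.8*A_T = 1274.0
sqrt(H_v) = 1.6950
378*A_v*sqrt(H_v) = 9986.7
Q = 1274.0 + 9986.7 = 11261 kW

11261 kW


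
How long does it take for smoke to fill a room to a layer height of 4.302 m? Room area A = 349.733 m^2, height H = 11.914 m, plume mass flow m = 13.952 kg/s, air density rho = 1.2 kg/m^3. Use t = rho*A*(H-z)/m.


H - z = 7.612 m
t = 1.2 * 349.733 * 7.612 / 13.952 = 228.97 s

228.97 s


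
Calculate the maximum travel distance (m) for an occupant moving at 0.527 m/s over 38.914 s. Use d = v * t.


d = 0.527 * 38.914 = 20.508 m

20.508 m


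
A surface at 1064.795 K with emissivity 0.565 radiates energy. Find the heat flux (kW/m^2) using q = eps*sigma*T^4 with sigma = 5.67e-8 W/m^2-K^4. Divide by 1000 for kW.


T^4 = 1.2855e+12
q = 0.565 * 5.67e-8 * 1.2855e+12 / 1000 = 41.181 kW/m^2

41.181 kW/m^2


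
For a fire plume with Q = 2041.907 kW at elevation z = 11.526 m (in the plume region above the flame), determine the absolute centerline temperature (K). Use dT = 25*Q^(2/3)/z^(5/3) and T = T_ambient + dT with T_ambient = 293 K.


Q^(2/3) = 160.95
z^(5/3) = 58.812
dT = 25 * 160.95 / 58.812 = 68.417 K
T = 293 + 68.417 = 361.42 K

361.42 K


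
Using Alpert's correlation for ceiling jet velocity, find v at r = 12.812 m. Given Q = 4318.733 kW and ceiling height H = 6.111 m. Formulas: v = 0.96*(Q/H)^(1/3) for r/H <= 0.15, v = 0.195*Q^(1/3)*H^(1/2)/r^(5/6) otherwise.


r/H = 12.812 / 6.111 = 2.0965
r/H > 0.15, so v = 0.195*Q^(1/3)*H^(1/2)/r^(5/6)
Q^(1/3) = 16.285
H^(1/2) = 2.4720
r^(5/6) = 8.3756
v = 0.195 * 16.285 * 2.4720 / 8.3756 = 0.93726 m/s

0.93726 m/s


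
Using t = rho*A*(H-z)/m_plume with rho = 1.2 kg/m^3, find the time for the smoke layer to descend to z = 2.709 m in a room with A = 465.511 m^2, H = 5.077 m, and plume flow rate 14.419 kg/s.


H - z = 2.368 m
t = 1.2 * 465.511 * 2.368 / 14.419 = 91.740 s

91.740 s


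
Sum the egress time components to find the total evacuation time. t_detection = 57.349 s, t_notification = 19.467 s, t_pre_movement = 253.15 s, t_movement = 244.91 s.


Total = 57.349 + 19.467 + 253.15 + 244.91 = 574.876 s

574.876 s


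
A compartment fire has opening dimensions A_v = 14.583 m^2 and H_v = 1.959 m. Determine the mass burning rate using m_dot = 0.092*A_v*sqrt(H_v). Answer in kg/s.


sqrt(H_v) = 1.3996
m_dot = 0.092 * 14.583 * 1.3996 = 1.8778 kg/s

1.8778 kg/s


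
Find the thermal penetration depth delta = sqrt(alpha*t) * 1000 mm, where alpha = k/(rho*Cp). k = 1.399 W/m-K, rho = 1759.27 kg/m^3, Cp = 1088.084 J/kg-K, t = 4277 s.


alpha = 1.399 / (1759.27 * 1088.084) = 7.3084e-07 m^2/s
alpha * t = 0.0031258
delta = sqrt(0.0031258) * 1000 = 55.909 mm

55.909 mm


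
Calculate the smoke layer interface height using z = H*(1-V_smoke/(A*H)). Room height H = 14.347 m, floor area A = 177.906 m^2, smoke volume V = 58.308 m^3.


V/(A*H) = 0.022844
1 - 0.022844 = 0.97716
z = 14.347 * 0.97716 = 14.019 m

14.019 m


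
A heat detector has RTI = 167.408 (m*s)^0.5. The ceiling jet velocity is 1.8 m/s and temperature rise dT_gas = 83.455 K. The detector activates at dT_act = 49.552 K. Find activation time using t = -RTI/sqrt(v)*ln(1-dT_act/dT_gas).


dT_act/dT_gas = 0.59376
ln(1 - 0.59376) = -0.90080
t = -167.408 / sqrt(1.8) * -0.90080 = 112.40 s

112.40 s


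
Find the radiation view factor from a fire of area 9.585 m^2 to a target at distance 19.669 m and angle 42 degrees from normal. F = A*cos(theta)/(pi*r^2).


cos(42 deg) = 0.74314
pi*r^2 = 1215.4
F = 9.585 * 0.74314 / 1215.4 = 0.0058607

0.0058607


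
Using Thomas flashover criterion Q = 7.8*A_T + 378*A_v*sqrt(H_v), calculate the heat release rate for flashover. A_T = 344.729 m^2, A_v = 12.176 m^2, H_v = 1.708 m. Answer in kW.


7.8*A_T = 2688.9
sqrt(H_v) = 1.3069
378*A_v*sqrt(H_v) = 6015.1
Q = 2688.9 + 6015.1 = 8704.0 kW

8704.0 kW


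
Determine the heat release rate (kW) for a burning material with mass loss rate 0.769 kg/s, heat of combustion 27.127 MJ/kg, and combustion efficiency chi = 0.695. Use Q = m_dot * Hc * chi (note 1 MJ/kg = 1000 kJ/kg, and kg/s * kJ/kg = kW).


Hc = 27.127 MJ/kg = 27.127 * 1000 kJ/kg = 27127 kJ/kg
Q = 0.769 kg/s * 27127 kJ/kg * 0.695 = 14498 kW

14498 kW


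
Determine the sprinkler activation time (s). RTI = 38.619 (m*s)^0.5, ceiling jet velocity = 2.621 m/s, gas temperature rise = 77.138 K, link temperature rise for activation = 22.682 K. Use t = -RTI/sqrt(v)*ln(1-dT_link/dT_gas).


dT_link/dT_gas = 0.29404
ln(1 - 0.29404) = -0.34820
t = -38.619 / sqrt(2.621) * -0.34820 = 8.3062 s

8.3062 s


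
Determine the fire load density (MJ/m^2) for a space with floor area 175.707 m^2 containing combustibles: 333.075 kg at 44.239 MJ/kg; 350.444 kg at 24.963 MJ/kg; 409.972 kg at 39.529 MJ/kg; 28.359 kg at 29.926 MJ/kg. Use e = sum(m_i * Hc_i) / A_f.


Total energy = 333.075*44.239 + 350.444*24.963 + 409.972*39.529 + 28.359*29.926
= 14734.90 + 8748.134 + 16205.78 + 848.6714
= 40537.49 MJ
e = 40537.49 / 175.707 = 230.71 MJ/m^2

230.71 MJ/m^2


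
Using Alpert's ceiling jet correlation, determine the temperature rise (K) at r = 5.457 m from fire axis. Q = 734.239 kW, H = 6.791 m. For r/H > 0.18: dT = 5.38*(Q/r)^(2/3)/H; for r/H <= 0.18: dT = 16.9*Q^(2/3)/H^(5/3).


r/H = 5.457 / 6.791 = 0.80356
r/H > 0.18, so dT = 5.38*(Q/r)^(2/3)/H
Q/r = 134.55
(Q/r)^(2/3) = 26.258
dT = 5.38 * 26.258 / 6.791 = 20.802 K

20.802 K


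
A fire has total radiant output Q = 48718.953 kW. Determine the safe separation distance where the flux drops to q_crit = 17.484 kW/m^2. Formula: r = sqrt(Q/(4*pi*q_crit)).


4*pi*q_crit = 219.71
Q/(4*pi*q_crit) = 221.74
r = sqrt(221.74) = 14.891 m

14.891 m


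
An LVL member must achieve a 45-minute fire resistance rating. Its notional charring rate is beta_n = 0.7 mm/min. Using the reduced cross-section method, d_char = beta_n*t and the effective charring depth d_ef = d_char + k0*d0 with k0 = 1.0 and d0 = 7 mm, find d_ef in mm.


d_char = 0.7 * 45 = 31.5 mm
d_ef = 31.5 + 1.0*7 = 38.5 mm

38.5 mm


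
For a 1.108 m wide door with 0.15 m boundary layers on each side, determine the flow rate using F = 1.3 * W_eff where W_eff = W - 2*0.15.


W_eff = 1.108 - 0.30 = 0.808 m
F = 1.3 * 0.808 = 1.0504 persons/s

1.0504 persons/s


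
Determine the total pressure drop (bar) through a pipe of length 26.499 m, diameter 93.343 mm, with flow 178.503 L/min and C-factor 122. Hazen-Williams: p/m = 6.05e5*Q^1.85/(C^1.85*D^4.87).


Q^1.85 = 14640
C^1.85 = 7240.5
D^4.87 = 3.9291e+09
p/m = 0.00031134 bar/m
p_total = 0.00031134 * 26.499 = 0.0082502 bar

0.0082502 bar


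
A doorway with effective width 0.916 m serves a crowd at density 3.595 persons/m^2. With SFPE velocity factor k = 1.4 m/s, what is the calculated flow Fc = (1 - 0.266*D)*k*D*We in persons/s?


1 - 0.266*D = 1 - 0.266*3.595 = 0.043730
Fs = 0.043730 * 1.4 * 3.595 = 0.22009 persons/(s*m)
Fc = 0.22009 * 0.916 = 0.20161 persons/s

0.20161 persons/s


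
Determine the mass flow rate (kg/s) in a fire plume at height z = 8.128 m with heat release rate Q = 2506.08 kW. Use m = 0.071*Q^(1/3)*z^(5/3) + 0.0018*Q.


Q^(1/3) = 13.583
z^(5/3) = 32.858
First term = 0.071 * 13.583 * 32.858 = 31.688
Second term = 0.0018 * 2506.08 = 4.5109
m = 36.199 kg/s

36.199 kg/s


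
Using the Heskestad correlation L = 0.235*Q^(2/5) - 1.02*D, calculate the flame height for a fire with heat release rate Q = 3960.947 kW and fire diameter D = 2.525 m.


Q^(2/5) = 27.487
0.235 * Q^(2/5) = 6.4593
1.02 * D = 2.5755
L = 3.8838 m

3.8838 m


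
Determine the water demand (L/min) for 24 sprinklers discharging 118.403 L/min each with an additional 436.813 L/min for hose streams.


Sprinkler demand = 24 * 118.403 = 2841.672 L/min
Total = 2841.672 + 436.813 = 3278.485 L/min

3278.485 L/min


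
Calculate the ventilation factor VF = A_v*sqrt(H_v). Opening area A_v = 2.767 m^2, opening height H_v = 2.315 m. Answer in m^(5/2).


sqrt(H_v) = 1.5215
VF = 2.767 * 1.5215 = 4.2100 m^(5/2)

4.2100 m^(5/2)


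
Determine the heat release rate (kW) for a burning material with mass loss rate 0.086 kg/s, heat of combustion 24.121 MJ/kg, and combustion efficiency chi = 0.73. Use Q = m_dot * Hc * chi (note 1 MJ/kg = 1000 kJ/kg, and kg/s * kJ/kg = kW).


Hc = 24.121 MJ/kg = 24.121 * 1000 kJ/kg = 24121 kJ/kg
Q = 0.086 kg/s * 24121 kJ/kg * 0.73 = 1514.3 kW

1514.3 kW


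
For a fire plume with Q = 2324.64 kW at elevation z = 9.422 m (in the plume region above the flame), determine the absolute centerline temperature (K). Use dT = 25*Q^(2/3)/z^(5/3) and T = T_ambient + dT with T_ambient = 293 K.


Q^(2/3) = 175.48
z^(5/3) = 42.031
dT = 25 * 175.48 / 42.031 = 104.38 K
T = 293 + 104.38 = 397.38 K

397.38 K


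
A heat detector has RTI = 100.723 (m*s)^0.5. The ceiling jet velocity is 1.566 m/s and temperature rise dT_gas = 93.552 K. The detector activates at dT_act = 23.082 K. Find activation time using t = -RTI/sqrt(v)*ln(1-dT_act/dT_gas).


dT_act/dT_gas = 0.24673
ln(1 - 0.24673) = -0.28333
t = -100.723 / sqrt(1.566) * -0.28333 = 22.805 s

22.805 s


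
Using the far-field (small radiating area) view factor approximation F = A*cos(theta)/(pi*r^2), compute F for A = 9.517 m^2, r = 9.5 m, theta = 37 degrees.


cos(37 deg) = 0.79864
pi*r^2 = 283.53
F = 9.517 * 0.79864 / 283.53 = 0.026807

0.026807


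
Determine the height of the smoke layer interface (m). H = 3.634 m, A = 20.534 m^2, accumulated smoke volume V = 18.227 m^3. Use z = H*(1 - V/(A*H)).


V/(A*H) = 0.24426
1 - 0.24426 = 0.75574
z = 3.634 * 0.75574 = 2.7464 m

2.7464 m


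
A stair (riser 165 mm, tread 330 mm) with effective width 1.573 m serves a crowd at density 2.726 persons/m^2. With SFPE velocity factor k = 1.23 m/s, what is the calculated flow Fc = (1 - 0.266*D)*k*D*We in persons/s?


1 - 0.266*D = 1 - 0.266*2.726 = 0.27488
Fs = 0.27488 * 1.23 * 2.726 = 0.92168 persons/(s*m)
Fc = 0.92168 * 1.573 = 1.4498 persons/s

1.4498 persons/s


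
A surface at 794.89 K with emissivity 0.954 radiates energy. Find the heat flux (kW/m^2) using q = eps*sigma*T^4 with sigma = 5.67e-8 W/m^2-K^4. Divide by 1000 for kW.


T^4 = 3.9923e+11
q = 0.954 * 5.67e-8 * 3.9923e+11 / 1000 = 21.595 kW/m^2

21.595 kW/m^2


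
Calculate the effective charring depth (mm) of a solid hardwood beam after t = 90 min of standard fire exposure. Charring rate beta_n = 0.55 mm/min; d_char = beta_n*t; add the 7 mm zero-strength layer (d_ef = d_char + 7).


d_char = 0.55 * 90 = 49.5 mm
d_ef = 49.5 + 1.0*7 = 56.5 mm

56.5 mm


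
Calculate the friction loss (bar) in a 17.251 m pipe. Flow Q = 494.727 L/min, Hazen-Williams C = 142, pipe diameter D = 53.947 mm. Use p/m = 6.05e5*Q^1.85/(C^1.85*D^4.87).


Q^1.85 = 96511
C^1.85 = 9588.1
D^4.87 = 2.7207e+08
p/m = 0.022383 bar/m
p_total = 0.022383 * 17.251 = 0.38613 bar

0.38613 bar


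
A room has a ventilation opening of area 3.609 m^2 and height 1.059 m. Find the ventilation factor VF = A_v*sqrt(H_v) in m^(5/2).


sqrt(H_v) = 1.0291
VF = 3.609 * 1.0291 = 3.7139 m^(5/2)

3.7139 m^(5/2)


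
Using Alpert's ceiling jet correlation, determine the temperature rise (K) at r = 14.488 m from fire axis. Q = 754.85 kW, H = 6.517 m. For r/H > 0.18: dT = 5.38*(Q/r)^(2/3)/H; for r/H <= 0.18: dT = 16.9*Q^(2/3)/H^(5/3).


r/H = 14.488 / 6.517 = 2.2231
r/H > 0.18, so dT = 5.38*(Q/r)^(2/3)/H
Q/r = 52.102
(Q/r)^(2/3) = 13.950
dT = 5.38 * 13.950 / 6.517 = 11.516 K

11.516 K


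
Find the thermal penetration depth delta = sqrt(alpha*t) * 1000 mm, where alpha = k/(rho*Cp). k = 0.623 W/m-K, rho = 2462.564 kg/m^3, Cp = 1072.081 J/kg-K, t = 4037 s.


alpha = 0.623 / (2462.564 * 1072.081) = 2.3598e-07 m^2/s
alpha * t = 0.00095265
delta = sqrt(0.00095265) * 1000 = 30.865 mm

30.865 mm


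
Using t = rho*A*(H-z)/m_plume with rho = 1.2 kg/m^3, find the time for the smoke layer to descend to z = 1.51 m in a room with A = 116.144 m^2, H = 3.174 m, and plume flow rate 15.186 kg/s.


H - z = 1.664 m
t = 1.2 * 116.144 * 1.664 / 15.186 = 15.272 s

15.272 s


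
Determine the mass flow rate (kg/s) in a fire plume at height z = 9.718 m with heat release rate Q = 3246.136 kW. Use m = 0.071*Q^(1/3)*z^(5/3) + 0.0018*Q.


Q^(1/3) = 14.807
z^(5/3) = 44.255
First term = 0.071 * 14.807 * 44.255 = 46.524
Second term = 0.0018 * 3246.136 = 5.8430
m = 52.367 kg/s

52.367 kg/s


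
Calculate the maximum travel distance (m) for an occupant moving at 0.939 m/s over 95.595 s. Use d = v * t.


d = 0.939 * 95.595 = 89.764 m

89.764 m


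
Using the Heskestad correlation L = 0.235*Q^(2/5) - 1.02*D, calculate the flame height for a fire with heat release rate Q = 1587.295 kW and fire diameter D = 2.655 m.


Q^(2/5) = 19.066
0.235 * Q^(2/5) = 4.4805
1.02 * D = 2.7081
L = 1.7724 m

1.7724 m


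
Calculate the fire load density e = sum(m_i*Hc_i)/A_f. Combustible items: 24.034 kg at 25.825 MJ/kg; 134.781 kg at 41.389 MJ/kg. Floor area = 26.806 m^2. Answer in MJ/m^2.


Total energy = 24.034*25.825 + 134.781*41.389
= 620.6780 + 5578.451
= 6199.129 MJ
e = 6199.129 / 26.806 = 231.26 MJ/m^2

231.26 MJ/m^2


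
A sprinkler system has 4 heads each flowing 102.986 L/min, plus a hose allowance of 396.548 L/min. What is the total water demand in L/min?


Sprinkler demand = 4 * 102.986 = 411.944 L/min
Total = 411.944 + 396.548 = 808.492 L/min

808.492 L/min


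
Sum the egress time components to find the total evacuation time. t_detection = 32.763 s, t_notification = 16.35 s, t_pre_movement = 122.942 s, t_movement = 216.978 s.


Total = 32.763 + 16.35 + 122.942 + 216.978 = 389.033 s

389.033 s


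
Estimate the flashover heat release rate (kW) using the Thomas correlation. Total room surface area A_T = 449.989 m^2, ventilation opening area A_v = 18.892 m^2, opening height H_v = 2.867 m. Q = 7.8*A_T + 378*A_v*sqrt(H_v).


7.8*A_T = 3509.9
sqrt(H_v) = 1.6932
378*A_v*sqrt(H_v) = 12092
Q = 3509.9 + 12092 = 15602 kW

15602 kW


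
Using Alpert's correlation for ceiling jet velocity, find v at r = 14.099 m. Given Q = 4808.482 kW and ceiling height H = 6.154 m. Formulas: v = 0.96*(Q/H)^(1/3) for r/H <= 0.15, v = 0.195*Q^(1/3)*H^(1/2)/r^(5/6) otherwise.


r/H = 14.099 / 6.154 = 2.2910
r/H > 0.15, so v = 0.195*Q^(1/3)*H^(1/2)/r^(5/6)
Q^(1/3) = 16.879
H^(1/2) = 2.4807
r^(5/6) = 9.0710
v = 0.195 * 16.879 * 2.4807 / 9.0710 = 0.90010 m/s

0.90010 m/s


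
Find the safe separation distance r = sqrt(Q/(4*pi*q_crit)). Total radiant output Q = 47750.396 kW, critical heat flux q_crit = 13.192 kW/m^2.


4*pi*q_crit = 165.78
Q/(4*pi*q_crit) = 288.04
r = sqrt(288.04) = 16.972 m

16.972 m


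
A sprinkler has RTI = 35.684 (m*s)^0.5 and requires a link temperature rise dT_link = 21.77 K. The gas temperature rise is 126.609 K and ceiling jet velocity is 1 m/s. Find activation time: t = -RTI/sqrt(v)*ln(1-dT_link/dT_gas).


dT_link/dT_gas = 0.17195
ln(1 - 0.17195) = -0.18868
t = -35.684 / sqrt(1) * -0.18868 = 6.7328 s

6.7328 s


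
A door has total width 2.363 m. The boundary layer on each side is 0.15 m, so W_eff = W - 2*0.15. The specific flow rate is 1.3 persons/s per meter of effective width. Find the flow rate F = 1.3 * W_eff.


W_eff = 2.363 - 0.30 = 2.063 m
F = 1.3 * 2.063 = 2.6819 persons/s

2.6819 persons/s


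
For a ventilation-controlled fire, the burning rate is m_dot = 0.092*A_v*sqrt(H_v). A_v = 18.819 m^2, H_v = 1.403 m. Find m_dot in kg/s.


sqrt(H_v) = 1.1845
m_dot = 0.092 * 18.819 * 1.1845 = 2.0508 kg/s

2.0508 kg/s


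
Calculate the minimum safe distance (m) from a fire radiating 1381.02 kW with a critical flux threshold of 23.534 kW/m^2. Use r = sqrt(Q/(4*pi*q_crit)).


4*pi*q_crit = 295.74
Q/(4*pi*q_crit) = 4.6698
r = sqrt(4.6698) = 2.1610 m

2.1610 m


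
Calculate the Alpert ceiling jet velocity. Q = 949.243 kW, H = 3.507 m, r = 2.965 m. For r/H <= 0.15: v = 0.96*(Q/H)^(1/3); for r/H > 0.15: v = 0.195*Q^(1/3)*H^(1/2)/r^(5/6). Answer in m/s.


r/H = 2.965 / 3.507 = 0.84545
r/H > 0.15, so v = 0.195*Q^(1/3)*H^(1/2)/r^(5/6)
Q^(1/3) = 9.8279
H^(1/2) = 1.8727
r^(5/6) = 2.4737
v = 0.195 * 9.8279 * 1.8727 / 2.4737 = 1.4508 m/s

1.4508 m/s


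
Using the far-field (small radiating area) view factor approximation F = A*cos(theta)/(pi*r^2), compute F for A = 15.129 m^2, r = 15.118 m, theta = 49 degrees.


cos(49 deg) = 0.65606
pi*r^2 = 718.02
F = 15.129 * 0.65606 / 718.02 = 0.013823

0.013823


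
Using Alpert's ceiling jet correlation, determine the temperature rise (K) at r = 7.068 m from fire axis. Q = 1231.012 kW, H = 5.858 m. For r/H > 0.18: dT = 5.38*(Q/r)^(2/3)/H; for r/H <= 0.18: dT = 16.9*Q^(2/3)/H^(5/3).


r/H = 7.068 / 5.858 = 1.2066
r/H > 0.18, so dT = 5.38*(Q/r)^(2/3)/H
Q/r = 174.17
(Q/r)^(2/3) = 31.187
dT = 5.38 * 31.187 / 5.858 = 28.642 K

28.642 K


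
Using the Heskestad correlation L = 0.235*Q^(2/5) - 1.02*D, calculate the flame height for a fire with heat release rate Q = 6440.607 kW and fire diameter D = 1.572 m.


Q^(2/5) = 33.386
0.235 * Q^(2/5) = 7.8458
1.02 * D = 1.6034
L = 6.2424 m

6.2424 m


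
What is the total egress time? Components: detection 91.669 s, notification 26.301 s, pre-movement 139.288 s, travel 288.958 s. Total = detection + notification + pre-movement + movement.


Total = 91.669 + 26.301 + 139.288 + 288.958 = 546.216 s

546.216 s


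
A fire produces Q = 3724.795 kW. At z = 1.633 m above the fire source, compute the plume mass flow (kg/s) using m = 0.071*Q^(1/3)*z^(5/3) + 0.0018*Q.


Q^(1/3) = 15.501
z^(5/3) = 2.2645
First term = 0.071 * 15.501 * 2.2645 = 2.4923
Second term = 0.0018 * 3724.795 = 6.7046
m = 9.1969 kg/s

9.1969 kg/s


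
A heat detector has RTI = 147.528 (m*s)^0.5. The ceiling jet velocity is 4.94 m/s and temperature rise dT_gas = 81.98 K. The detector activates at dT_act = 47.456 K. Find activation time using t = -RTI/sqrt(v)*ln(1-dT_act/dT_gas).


dT_act/dT_gas = 0.57887
ln(1 - 0.57887) = -0.86482
t = -147.528 / sqrt(4.94) * -0.86482 = 57.403 s

57.403 s


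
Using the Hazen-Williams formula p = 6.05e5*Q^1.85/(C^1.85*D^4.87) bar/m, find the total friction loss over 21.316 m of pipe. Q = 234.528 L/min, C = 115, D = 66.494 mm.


Q^1.85 = 24258
C^1.85 = 6490.7
D^4.87 = 7.5327e+08
p/m = 0.0030017 bar/m
p_total = 0.0030017 * 21.316 = 0.063985 bar

0.063985 bar


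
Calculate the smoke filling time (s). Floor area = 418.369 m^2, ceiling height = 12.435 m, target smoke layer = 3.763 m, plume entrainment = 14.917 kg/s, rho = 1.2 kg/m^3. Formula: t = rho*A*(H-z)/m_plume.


H - z = 8.672 m
t = 1.2 * 418.369 * 8.672 / 14.917 = 291.86 s

291.86 s


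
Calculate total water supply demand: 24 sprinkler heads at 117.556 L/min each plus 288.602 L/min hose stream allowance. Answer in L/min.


Sprinkler demand = 24 * 117.556 = 2821.344 L/min
Total = 2821.344 + 288.602 = 3109.946 L/min

3109.946 L/min


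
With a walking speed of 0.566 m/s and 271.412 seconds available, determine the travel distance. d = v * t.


d = 0.566 * 271.412 = 153.62 m

153.62 m


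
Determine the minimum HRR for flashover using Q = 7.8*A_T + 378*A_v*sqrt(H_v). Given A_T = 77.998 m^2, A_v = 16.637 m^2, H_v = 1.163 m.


7.8*A_T = 608.38
sqrt(H_v) = 1.0784
378*A_v*sqrt(H_v) = 6782.0
Q = 608.38 + 6782.0 = 7390.4 kW

7390.4 kW


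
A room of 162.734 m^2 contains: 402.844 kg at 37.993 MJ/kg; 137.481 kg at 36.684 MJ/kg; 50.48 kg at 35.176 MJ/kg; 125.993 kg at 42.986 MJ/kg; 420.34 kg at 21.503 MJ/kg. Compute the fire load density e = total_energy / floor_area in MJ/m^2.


Total energy = 402.844*37.993 + 137.481*36.684 + 50.48*35.176 + 125.993*42.986 + 420.34*21.503
= 15305.25 + 5043.353 + 1775.684 + 5415.935 + 9038.571
= 36578.80 MJ
e = 36578.80 / 162.734 = 224.78 MJ/m^2

224.78 MJ/m^2


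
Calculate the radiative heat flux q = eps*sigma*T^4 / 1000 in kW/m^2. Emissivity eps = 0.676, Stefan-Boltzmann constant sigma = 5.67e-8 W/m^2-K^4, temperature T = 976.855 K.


T^4 = 9.1058e+11
q = 0.676 * 5.67e-8 * 9.1058e+11 / 1000 = 34.902 kW/m^2

34.902 kW/m^2


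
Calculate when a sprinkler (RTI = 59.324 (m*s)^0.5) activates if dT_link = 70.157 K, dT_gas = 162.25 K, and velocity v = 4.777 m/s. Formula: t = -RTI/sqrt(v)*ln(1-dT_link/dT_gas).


dT_link/dT_gas = 0.43240
ln(1 - 0.43240) = -0.56634
t = -59.324 / sqrt(4.777) * -0.56634 = 15.372 s

15.372 s


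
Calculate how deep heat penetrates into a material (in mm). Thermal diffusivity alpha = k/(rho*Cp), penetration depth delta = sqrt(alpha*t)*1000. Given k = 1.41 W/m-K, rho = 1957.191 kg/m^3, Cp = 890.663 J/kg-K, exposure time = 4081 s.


alpha = 1.41 / (1957.191 * 890.663) = 8.0886e-07 m^2/s
alpha * t = 0.0033010
delta = sqrt(0.0033010) * 1000 = 57.454 mm

57.454 mm


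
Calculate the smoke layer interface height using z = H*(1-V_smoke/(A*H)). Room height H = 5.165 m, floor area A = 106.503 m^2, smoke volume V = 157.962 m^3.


V/(A*H) = 0.28716
1 - 0.28716 = 0.71284
z = 5.165 * 0.71284 = 3.6818 m

3.6818 m


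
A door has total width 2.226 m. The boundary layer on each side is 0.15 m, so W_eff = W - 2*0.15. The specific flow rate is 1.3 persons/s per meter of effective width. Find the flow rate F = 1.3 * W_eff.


W_eff = 2.226 - 0.30 = 1.926 m
F = 1.3 * 1.926 = 2.5038 persons/s

2.5038 persons/s


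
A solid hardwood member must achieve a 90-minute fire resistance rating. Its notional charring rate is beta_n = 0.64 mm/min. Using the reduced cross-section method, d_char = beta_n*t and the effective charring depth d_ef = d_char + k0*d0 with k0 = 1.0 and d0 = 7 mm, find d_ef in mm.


d_char = 0.64 * 90 = 57.6 mm
d_ef = 57.6 + 1.0*7 = 64.6 mm

64.6 mm


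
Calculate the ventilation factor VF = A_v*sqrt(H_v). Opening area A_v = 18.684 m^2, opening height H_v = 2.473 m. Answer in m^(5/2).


sqrt(H_v) = 1.5726
VF = 18.684 * 1.5726 = 29.382 m^(5/2)

29.382 m^(5/2)


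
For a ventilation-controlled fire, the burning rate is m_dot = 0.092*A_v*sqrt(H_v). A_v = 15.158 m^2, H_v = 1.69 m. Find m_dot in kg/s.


sqrt(H_v) = 1.3
m_dot = 0.092 * 15.158 * 1.3 = 1.8129 kg/s

1.8129 kg/s


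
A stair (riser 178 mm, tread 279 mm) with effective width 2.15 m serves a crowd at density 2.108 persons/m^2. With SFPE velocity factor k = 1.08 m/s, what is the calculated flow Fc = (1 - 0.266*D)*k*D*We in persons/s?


1 - 0.266*D = 1 - 0.266*2.108 = 0.43927
Fs = 0.43927 * 1.08 * 2.108 = 1.0001 persons/(s*m)
Fc = 1.0001 * 2.15 = 2.1501 persons/s

2.1501 persons/s


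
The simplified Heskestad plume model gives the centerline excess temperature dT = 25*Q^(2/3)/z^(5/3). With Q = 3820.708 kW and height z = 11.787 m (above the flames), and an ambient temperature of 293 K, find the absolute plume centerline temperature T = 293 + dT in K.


Q^(2/3) = 244.40
z^(5/3) = 61.048
dT = 25 * 244.40 / 61.048 = 100.08 K
T = 293 + 100.08 = 393.08 K

393.08 K


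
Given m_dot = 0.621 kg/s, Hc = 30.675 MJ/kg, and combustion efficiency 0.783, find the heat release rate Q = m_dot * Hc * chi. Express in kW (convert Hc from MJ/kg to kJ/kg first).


Hc = 30.675 MJ/kg = 30.675 * 1000 kJ/kg = 30675 kJ/kg
Q = 0.621 kg/s * 30675 kJ/kg * 0.783 = 14916 kW

14916 kW


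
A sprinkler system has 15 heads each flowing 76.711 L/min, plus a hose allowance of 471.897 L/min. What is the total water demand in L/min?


Sprinkler demand = 15 * 76.711 = 1150.665 L/min
Total = 1150.665 + 471.897 = 1622.562 L/min

1622.562 L/min


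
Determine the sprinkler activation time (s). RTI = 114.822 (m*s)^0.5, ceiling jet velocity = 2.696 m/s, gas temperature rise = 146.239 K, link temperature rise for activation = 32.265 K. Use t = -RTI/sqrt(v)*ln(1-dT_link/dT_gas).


dT_link/dT_gas = 0.22063
ln(1 - 0.22063) = -0.24927
t = -114.822 / sqrt(2.696) * -0.24927 = 17.432 s

17.432 s


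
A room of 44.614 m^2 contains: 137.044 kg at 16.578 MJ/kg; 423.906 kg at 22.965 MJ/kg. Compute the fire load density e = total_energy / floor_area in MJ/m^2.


Total energy = 137.044*16.578 + 423.906*22.965
= 2271.915 + 9735.001
= 12006.92 MJ
e = 12006.92 / 44.614 = 269.13 MJ/m^2

269.13 MJ/m^2


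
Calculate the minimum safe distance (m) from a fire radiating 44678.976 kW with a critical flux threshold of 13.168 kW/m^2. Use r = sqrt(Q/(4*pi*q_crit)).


4*pi*q_crit = 165.47
Q/(4*pi*q_crit) = 270.01
r = sqrt(270.01) = 16.432 m

16.432 m


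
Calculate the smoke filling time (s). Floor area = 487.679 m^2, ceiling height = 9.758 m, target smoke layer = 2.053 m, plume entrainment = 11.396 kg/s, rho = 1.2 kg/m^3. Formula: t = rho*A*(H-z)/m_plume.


H - z = 7.705 m
t = 1.2 * 487.679 * 7.705 / 11.396 = 395.67 s

395.67 s


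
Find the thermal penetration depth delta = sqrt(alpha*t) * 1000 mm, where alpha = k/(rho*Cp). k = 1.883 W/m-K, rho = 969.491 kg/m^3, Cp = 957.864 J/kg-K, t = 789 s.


alpha = 1.883 / (969.491 * 957.864) = 2.0277e-06 m^2/s
alpha * t = 0.0015999
delta = sqrt(0.0015999) * 1000 = 39.998 mm

39.998 mm


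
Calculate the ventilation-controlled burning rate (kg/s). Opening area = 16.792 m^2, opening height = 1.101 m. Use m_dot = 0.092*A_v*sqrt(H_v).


sqrt(H_v) = 1.0493
m_dot = 0.092 * 16.792 * 1.0493 = 1.6210 kg/s

1.6210 kg/s


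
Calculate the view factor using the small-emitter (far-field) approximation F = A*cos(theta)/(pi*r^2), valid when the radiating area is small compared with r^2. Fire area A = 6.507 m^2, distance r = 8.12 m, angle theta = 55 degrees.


cos(55 deg) = 0.57358
pi*r^2 = 207.14
F = 6.507 * 0.57358 / 207.14 = 0.018018

0.018018


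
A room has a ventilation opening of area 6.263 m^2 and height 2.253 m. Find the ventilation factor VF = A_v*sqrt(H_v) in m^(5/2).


sqrt(H_v) = 1.5010
VF = 6.263 * 1.5010 = 9.4008 m^(5/2)

9.4008 m^(5/2)


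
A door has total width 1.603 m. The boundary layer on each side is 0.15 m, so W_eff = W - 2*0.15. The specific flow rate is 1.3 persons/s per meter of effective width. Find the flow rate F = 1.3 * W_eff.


W_eff = 1.603 - 0.30 = 1.303 m
F = 1.3 * 1.303 = 1.6939 persons/s

1.6939 persons/s


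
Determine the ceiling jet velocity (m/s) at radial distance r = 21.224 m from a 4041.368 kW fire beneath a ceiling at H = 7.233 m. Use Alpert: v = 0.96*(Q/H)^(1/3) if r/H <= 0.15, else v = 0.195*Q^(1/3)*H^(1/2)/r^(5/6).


r/H = 21.224 / 7.233 = 2.9343
r/H > 0.15, so v = 0.195*Q^(1/3)*H^(1/2)/r^(5/6)
Q^(1/3) = 15.929
H^(1/2) = 2.6894
r^(5/6) = 12.755
v = 0.195 * 15.929 * 2.6894 / 12.755 = 0.65491 m/s

0.65491 m/s


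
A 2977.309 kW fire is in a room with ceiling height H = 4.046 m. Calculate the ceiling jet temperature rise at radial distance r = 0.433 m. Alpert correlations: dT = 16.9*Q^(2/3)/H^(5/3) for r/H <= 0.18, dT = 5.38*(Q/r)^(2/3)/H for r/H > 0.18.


r/H = 0.433 / 4.046 = 0.10702
r/H <= 0.18, so dT = 16.9*Q^(2/3)/H^(5/3)
Q^(2/3) = 206.96
H^(5/3) = 10.273
dT = 16.9 * 206.96 / 10.273 = 340.45 K

340.45 K


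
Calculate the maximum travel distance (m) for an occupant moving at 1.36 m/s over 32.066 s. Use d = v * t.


d = 1.36 * 32.066 = 43.610 m

43.610 m


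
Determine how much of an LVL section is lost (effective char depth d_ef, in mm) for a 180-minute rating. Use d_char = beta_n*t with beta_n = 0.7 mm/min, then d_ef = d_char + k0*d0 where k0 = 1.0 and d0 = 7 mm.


d_char = 0.7 * 180 = 126 mm
d_ef = 126 + 1.0*7 = 133 mm

133 mm


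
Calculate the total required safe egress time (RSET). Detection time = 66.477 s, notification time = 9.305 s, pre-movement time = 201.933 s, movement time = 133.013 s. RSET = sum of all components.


Total = 66.477 + 9.305 + 201.933 + 133.013 = 410.728 s

410.728 s


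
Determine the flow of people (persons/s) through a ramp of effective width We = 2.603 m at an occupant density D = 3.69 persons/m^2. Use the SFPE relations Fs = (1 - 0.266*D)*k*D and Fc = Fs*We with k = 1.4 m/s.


1 - 0.266*D = 1 - 0.266*3.69 = 0.018460
Fs = 0.018460 * 1.4 * 3.69 = 0.095364 persons/(s*m)
Fc = 0.095364 * 2.603 = 0.24823 persons/s

0.24823 persons/s


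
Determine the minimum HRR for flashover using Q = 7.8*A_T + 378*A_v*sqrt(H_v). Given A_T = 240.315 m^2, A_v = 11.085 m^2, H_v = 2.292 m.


7.8*A_T = 1874.457
sqrt(H_v) = 1.5139
378*A_v*sqrt(H_v) = 6343.6
Q = 1874.457 + 6343.6 = 8218.0 kW

8218.0 kW


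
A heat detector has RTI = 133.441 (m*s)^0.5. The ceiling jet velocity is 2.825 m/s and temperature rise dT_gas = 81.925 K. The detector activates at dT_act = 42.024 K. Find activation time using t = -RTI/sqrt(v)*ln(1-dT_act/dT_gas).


dT_act/dT_gas = 0.51296
ln(1 - 0.51296) = -0.71940
t = -133.441 / sqrt(2.825) * -0.71940 = 57.115 s

57.115 s


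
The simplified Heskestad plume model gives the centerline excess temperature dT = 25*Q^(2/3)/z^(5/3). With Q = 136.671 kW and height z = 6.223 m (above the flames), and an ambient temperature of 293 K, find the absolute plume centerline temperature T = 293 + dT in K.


Q^(2/3) = 26.533
z^(5/3) = 21.054
dT = 25 * 26.533 / 21.054 = 31.506 K
T = 293 + 31.506 = 324.51 K

324.51 K


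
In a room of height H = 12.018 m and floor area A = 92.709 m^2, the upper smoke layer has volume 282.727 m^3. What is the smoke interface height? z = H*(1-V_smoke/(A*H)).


V/(A*H) = 0.25375
1 - 0.25375 = 0.74625
z = 12.018 * 0.74625 = 8.9684 m

8.9684 m


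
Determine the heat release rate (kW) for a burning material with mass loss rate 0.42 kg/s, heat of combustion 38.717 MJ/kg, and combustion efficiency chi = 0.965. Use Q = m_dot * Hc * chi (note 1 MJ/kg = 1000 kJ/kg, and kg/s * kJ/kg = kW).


Hc = 38.717 MJ/kg = 38.717 * 1000 kJ/kg = 38717 kJ/kg
Q = 0.42 kg/s * 38717 kJ/kg * 0.965 = 15692 kW

15692 kW


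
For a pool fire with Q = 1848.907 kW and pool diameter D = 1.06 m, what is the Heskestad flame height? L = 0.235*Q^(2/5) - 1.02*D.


Q^(2/5) = 20.266
0.235 * Q^(2/5) = 4.7625
1.02 * D = 1.0812
L = 3.6813 m

3.6813 m


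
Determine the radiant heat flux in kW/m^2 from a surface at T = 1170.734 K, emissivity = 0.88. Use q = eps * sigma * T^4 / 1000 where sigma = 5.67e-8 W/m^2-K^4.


T^4 = 1.8786e+12
q = 0.88 * 5.67e-8 * 1.8786e+12 / 1000 = 93.734 kW/m^2

93.734 kW/m^2


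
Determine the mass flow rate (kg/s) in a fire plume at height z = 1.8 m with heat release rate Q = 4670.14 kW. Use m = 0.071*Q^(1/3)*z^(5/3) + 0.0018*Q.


Q^(1/3) = 16.715
z^(5/3) = 2.6635
First term = 0.071 * 16.715 * 2.6635 = 3.1610
Second term = 0.0018 * 4670.14 = 8.4063
m = 11.567 kg/s

11.567 kg/s


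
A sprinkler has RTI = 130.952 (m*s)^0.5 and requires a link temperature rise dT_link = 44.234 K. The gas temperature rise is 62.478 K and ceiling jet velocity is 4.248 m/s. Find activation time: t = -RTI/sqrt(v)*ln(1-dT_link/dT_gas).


dT_link/dT_gas = 0.70799
ln(1 - 0.70799) = -1.2310
t = -130.952 / sqrt(4.248) * -1.2310 = 78.211 s

78.211 s


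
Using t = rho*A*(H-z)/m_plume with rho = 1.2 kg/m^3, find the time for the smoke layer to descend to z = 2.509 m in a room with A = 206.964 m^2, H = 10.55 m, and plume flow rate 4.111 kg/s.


H - z = 8.041 m
t = 1.2 * 206.964 * 8.041 / 4.111 = 485.78 s

485.78 s


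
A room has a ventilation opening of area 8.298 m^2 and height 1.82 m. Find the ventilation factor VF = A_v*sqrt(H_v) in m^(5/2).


sqrt(H_v) = 1.3491
VF = 8.298 * 1.3491 = 11.195 m^(5/2)

11.195 m^(5/2)


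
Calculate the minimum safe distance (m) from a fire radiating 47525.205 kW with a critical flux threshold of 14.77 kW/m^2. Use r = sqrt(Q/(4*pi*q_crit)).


4*pi*q_crit = 185.61
Q/(4*pi*q_crit) = 256.06
r = sqrt(256.06) = 16.002 m

16.002 m


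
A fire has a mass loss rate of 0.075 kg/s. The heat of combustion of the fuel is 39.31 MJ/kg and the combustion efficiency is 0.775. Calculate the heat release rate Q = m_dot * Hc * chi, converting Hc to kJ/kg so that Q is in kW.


Hc = 39.31 MJ/kg = 39.31 * 1000 kJ/kg = 39310 kJ/kg
Q = 0.075 kg/s * 39310 kJ/kg * 0.775 = 2284.9 kW

2284.9 kW


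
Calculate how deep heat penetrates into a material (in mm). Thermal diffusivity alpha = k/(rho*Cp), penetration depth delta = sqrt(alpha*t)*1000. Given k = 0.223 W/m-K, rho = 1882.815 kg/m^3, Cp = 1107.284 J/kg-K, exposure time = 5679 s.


alpha = 0.223 / (1882.815 * 1107.284) = 1.0696e-07 m^2/s
alpha * t = 0.00060745
delta = sqrt(0.00060745) * 1000 = 24.646 mm

24.646 mm


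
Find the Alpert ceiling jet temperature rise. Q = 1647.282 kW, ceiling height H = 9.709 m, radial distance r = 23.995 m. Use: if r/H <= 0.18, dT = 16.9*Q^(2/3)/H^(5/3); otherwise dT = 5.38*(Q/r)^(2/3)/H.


r/H = 23.995 / 9.709 = 2.4714
r/H > 0.18, so dT = 5.38*(Q/r)^(2/3)/H
Q/r = 68.651
(Q/r)^(2/3) = 16.766
dT = 5.38 * 16.766 / 9.709 = 9.2905 K

9.2905 K


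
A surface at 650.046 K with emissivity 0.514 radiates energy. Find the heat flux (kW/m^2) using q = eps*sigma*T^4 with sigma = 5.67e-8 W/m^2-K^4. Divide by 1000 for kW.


T^4 = 1.7856e+11
q = 0.514 * 5.67e-8 * 1.7856e+11 / 1000 = 5.2038 kW/m^2

5.2038 kW/m^2


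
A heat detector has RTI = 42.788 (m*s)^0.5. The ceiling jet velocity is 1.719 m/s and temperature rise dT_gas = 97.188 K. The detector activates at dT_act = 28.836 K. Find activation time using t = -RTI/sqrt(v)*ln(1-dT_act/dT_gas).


dT_act/dT_gas = 0.29670
ln(1 - 0.29670) = -0.35198
t = -42.788 / sqrt(1.719) * -0.35198 = 11.487 s

11.487 s


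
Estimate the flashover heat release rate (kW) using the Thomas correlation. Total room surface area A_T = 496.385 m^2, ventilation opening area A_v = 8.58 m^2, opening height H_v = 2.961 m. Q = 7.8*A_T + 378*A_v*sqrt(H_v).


7.8*A_T = 3871.803
sqrt(H_v) = 1.7208
378*A_v*sqrt(H_v) = 5580.8
Q = 3871.803 + 5580.8 = 9452.6 kW

9452.6 kW


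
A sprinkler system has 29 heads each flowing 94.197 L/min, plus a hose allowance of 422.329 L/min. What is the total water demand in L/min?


Sprinkler demand = 29 * 94.197 = 2731.713 L/min
Total = 2731.713 + 422.329 = 3154.042 L/min

3154.042 L/min


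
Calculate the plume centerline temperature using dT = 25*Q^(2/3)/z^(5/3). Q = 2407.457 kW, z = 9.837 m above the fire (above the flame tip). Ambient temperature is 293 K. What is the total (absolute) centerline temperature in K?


Q^(2/3) = 179.63
z^(5/3) = 45.162
dT = 25 * 179.63 / 45.162 = 99.435 K
T = 293 + 99.435 = 392.44 K

392.44 K


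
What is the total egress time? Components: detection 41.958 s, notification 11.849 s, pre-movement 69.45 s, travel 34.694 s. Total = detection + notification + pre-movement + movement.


Total = 41.958 + 11.849 + 69.45 + 34.694 = 157.951 s

157.951 s


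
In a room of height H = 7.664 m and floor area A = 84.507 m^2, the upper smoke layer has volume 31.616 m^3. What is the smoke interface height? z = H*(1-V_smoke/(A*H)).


V/(A*H) = 0.048816
1 - 0.048816 = 0.95118
z = 7.664 * 0.95118 = 7.2899 m

7.2899 m


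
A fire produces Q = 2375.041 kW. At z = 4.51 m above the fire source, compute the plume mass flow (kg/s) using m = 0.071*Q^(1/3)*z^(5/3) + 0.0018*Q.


Q^(1/3) = 13.342
z^(5/3) = 12.311
First term = 0.071 * 13.342 * 12.311 = 11.662
Second term = 0.0018 * 2375.041 = 4.2751
m = 15.937 kg/s

15.937 kg/s


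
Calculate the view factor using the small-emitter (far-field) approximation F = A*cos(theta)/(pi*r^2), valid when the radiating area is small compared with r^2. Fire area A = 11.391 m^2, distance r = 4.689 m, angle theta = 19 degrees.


cos(19 deg) = 0.94552
pi*r^2 = 69.073
F = 11.391 * 0.94552 / 69.073 = 0.15593

0.15593


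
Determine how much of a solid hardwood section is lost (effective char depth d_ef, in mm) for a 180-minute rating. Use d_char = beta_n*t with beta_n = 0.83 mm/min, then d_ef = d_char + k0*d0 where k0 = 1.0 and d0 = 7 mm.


d_char = 0.83 * 180 = 149.4 mm
d_ef = 149.4 + 1.0*7 = 156.4 mm

156.4 mm


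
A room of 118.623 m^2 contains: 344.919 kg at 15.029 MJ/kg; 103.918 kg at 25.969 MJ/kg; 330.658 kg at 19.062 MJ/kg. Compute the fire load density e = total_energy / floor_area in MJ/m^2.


Total energy = 344.919*15.029 + 103.918*25.969 + 330.658*19.062
= 5183.788 + 2698.647 + 6303.003
= 14185.44 MJ
e = 14185.44 / 118.623 = 119.58 MJ/m^2

119.58 MJ/m^2


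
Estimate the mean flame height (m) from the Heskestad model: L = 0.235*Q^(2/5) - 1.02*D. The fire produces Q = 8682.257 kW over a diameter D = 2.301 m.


Q^(2/5) = 37.623
0.235 * Q^(2/5) = 8.8414
1.02 * D = 2.3470
L = 6.4944 m

6.4944 m


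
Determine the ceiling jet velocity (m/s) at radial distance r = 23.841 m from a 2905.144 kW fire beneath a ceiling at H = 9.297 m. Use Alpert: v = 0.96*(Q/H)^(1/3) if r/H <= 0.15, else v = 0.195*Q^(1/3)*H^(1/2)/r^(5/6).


r/H = 23.841 / 9.297 = 2.5644
r/H > 0.15, so v = 0.195*Q^(1/3)*H^(1/2)/r^(5/6)
Q^(1/3) = 14.269
H^(1/2) = 3.0491
r^(5/6) = 14.053
v = 0.195 * 14.269 * 3.0491 / 14.053 = 0.60371 m/s

0.60371 m/s


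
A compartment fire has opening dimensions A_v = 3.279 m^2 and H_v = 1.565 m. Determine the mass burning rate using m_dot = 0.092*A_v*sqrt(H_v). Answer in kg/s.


sqrt(H_v) = 1.2510
m_dot = 0.092 * 3.279 * 1.2510 = 0.37739 kg/s

0.37739 kg/s


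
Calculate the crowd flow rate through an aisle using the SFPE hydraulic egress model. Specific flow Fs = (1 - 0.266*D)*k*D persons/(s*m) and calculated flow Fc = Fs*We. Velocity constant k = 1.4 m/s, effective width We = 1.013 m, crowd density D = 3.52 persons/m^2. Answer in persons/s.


1 - 0.266*D = 1 - 0.266*3.52 = 0.063680
Fs = 0.063680 * 1.4 * 3.52 = 0.31382 persons/(s*m)
Fc = 0.31382 * 1.013 = 0.31789 persons/s

0.31789 persons/s


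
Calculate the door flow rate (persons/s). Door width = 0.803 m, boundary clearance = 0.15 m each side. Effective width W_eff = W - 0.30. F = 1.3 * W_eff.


W_eff = 0.803 - 0.30 = 0.503 m
F = 1.3 * 0.503 = 0.65390 persons/s

0.65390 persons/s


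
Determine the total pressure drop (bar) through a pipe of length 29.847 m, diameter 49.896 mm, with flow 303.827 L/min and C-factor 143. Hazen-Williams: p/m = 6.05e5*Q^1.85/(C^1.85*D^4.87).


Q^1.85 = 39161
C^1.85 = 9713.4
D^4.87 = 1.8603e+08
p/m = 0.013112 bar/m
p_total = 0.013112 * 29.847 = 0.39135 bar

0.39135 bar


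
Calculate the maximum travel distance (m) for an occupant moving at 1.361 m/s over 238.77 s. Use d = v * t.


d = 1.361 * 238.77 = 324.97 m

324.97 m
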